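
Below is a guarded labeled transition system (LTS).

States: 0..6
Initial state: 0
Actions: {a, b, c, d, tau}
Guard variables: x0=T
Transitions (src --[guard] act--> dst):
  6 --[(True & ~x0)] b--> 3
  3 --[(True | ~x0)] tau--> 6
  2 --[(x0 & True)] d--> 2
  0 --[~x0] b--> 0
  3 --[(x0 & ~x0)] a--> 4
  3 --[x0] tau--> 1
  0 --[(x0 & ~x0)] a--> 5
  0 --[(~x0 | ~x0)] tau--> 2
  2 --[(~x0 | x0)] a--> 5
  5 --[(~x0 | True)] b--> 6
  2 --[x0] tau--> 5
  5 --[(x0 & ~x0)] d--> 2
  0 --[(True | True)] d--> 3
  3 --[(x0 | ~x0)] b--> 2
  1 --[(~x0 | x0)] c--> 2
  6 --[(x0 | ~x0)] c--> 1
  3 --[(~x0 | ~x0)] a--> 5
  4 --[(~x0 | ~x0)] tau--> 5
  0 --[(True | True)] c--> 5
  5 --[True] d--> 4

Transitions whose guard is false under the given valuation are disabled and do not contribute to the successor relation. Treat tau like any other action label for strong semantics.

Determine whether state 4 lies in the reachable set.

Guard filter leaves 12 enabled edge(s).
L0 = {0}
L1 = {3,5}  cumulative {0,3,5}
L2 = {1,2,4,6}  cumulative {0,1,2,3,4,5,6}
Reachable = {0,1,2,3,4,5,6}
trace reaching 4: c·d

Answer: REACHABLE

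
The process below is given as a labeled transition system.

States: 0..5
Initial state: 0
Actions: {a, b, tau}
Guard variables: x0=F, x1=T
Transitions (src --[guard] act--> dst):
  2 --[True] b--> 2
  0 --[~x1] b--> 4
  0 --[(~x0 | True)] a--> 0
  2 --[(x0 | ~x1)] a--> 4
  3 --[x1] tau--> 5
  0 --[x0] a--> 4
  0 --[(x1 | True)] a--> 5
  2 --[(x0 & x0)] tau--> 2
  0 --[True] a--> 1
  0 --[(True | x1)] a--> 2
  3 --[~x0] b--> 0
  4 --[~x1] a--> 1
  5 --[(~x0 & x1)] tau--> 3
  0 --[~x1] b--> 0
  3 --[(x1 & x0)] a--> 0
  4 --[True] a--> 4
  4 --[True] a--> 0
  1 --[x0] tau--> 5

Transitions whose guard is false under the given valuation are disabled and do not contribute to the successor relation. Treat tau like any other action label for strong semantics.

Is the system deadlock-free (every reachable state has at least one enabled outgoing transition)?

Reach set: {0,1,2,3,5}
  0: a→0  a→1  a→2  a→5  [4 out]
  1: ∅  [deadlock]
  2: b→2  [1 out]
  3: b→0  tau→5  [2 out]
  5: tau→3  [1 out]
Path to 1: a

Answer: DEADLOCK at state 1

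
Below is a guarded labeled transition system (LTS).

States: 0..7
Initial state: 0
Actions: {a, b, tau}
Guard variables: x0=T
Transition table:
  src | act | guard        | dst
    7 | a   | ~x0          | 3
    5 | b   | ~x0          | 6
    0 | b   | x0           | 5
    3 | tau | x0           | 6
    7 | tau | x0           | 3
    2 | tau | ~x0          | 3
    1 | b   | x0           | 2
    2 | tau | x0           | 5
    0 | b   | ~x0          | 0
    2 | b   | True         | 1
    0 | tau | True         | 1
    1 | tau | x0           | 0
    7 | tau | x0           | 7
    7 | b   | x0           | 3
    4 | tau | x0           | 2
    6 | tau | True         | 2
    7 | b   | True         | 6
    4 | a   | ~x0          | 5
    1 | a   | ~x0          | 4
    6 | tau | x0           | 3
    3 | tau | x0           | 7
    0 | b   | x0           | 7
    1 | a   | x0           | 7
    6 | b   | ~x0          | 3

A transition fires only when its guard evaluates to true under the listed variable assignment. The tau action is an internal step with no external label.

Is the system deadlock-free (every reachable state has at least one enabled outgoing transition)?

Answer: DEADLOCK at state 5

Trace:
R = {0,1,2,3,5,6,7}
  0: b→5  b→7  tau→1  [deg 3]
  1: a→7  b→2  tau→0  [deg 3]
  2: b→1  tau→5  [deg 2]
  3: tau→6  tau→7  [deg 2]
  5: ∅  [deadlock]
  6: tau→2  tau→3  [deg 2]
  7: b→3  b→6  tau→3  tau→7  [deg 4]
witness 5: b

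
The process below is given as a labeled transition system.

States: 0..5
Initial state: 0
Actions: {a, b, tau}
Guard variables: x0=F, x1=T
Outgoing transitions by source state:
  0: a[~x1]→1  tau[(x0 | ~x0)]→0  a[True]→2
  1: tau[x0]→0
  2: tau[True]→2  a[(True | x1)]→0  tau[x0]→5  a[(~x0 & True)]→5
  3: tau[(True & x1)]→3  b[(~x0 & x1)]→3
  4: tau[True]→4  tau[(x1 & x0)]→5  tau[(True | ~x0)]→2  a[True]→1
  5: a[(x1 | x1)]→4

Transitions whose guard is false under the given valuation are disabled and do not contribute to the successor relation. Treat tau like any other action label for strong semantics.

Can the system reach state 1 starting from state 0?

Answer: REACHABLE

Working:
11 transition(s) survive guard evaluation.
Layer 0: {0}
Layer 1: {2}  cumulative {0,2}
Layer 2: {5}  cumulative {0,2,5}
Layer 3: {4}  cumulative {0,2,4,5}
Layer 4: {1}  cumulative {0,1,2,4,5}
Reachable = {0,1,2,4,5}
trace reaching 1: a·a·a·a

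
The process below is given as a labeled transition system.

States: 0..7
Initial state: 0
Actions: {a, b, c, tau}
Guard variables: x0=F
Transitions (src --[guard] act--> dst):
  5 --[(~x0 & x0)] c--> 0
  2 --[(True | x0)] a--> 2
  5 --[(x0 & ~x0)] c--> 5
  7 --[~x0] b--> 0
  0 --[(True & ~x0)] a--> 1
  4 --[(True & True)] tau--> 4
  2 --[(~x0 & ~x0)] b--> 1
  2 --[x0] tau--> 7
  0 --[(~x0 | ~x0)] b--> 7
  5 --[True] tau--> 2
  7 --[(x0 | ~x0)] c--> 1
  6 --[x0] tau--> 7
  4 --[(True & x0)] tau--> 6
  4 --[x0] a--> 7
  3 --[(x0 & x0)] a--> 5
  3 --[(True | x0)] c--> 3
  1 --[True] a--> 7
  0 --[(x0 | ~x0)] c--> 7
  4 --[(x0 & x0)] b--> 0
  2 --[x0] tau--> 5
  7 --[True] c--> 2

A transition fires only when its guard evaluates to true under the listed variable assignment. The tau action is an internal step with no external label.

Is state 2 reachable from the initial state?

After dropping false guards: 12 live edges.
Layer 0: {0}
Layer 1: {1,7}  now seen {0,1,7}
Layer 2: {2}  now seen {0,1,2,7}
Reachable = {0,1,2,7}
witness 2: b·c

Answer: REACHABLE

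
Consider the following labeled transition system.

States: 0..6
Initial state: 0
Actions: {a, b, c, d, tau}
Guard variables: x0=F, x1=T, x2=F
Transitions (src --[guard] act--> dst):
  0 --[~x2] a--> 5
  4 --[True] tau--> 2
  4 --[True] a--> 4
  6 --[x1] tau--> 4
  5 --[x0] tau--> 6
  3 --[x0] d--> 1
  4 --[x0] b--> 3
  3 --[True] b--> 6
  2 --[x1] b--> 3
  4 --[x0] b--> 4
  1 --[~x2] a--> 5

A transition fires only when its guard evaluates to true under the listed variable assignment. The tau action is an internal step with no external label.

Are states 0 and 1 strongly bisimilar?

Answer: BISIMILAR

Trace:
Refine partition for ~:
  round 0: {{0,1,2,3,4,5,6}}
  round 1: {{0,1},{2,3},{4},{5},{6}}
  round 2: {{0,1},{2},{3},{4},{5},{6}}
stable after 3 split(s): 6 block(s)
[0]={0,1}  [1]={0,1}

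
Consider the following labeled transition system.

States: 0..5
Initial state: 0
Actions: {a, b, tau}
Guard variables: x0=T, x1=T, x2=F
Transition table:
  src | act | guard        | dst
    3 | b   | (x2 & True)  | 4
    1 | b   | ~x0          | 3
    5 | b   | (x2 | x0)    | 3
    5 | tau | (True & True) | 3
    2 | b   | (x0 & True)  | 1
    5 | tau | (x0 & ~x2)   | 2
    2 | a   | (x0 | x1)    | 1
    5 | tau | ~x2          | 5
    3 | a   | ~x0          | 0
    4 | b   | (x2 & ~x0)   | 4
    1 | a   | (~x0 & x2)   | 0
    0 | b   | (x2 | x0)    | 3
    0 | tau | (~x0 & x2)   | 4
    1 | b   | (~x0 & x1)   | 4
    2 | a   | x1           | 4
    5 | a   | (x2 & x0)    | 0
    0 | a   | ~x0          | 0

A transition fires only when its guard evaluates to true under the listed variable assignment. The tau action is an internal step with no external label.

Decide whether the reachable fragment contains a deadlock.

Reach set: {0,3}
  0: b→3  [1 out]
  3: ∅  [no exit]
trace reaching 3: b

Answer: DEADLOCK at state 3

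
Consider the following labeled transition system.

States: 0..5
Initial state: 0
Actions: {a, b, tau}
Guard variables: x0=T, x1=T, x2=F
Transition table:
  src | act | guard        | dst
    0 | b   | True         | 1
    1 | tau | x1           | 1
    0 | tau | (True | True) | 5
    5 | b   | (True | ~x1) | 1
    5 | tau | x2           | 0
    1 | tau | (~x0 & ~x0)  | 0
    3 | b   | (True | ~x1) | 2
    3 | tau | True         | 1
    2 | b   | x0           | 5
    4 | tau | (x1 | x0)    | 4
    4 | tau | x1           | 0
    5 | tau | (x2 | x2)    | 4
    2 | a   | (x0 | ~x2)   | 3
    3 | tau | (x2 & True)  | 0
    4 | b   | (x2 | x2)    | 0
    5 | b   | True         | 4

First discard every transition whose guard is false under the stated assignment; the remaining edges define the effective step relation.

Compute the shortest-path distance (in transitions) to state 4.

Answer: 2

Trace:
Breadth-first toward 4:
  depth 0: {0}
  depth 1: {1,5}
  depth 2: {4}
4 enters at depth 2; path tau·b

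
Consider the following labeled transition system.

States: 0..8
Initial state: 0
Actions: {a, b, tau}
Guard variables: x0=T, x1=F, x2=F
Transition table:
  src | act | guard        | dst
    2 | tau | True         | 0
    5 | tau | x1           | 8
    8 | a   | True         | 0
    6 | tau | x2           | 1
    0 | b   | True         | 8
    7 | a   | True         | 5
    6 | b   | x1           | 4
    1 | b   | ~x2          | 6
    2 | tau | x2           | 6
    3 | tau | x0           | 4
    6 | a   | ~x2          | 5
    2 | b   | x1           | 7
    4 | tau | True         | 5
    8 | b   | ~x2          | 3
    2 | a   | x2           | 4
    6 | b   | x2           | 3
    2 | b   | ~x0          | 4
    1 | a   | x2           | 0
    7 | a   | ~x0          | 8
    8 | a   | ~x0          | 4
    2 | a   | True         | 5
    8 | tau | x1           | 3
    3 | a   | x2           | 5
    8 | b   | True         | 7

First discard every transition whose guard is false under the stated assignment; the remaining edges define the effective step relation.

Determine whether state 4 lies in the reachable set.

Answer: REACHABLE

Working:
After dropping false guards: 11 live edges.
Layer 0: {0}
Layer 1: {8}  total {0,8}
Layer 2: {3,7}  total {0,3,7,8}
Layer 3: {4,5}  total {0,3,4,5,7,8}
Reachable = {0,3,4,5,7,8}
witness 4: b·b·tau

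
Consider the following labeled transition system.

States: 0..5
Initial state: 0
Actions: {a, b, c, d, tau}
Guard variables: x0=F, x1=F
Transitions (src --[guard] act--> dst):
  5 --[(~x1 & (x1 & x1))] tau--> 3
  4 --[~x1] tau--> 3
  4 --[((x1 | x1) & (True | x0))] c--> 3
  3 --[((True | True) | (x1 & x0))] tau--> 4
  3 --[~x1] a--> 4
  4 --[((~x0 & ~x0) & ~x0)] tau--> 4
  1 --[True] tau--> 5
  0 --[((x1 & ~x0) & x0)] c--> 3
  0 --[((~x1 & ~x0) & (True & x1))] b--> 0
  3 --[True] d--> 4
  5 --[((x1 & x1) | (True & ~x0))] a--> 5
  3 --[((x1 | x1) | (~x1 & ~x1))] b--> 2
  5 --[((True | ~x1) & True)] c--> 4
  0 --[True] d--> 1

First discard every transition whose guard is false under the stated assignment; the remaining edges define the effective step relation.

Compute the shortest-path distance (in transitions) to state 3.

Answer: 4

Analysis:
Layered search for 3:
  Layer 0: {0}
  Layer 1: {1}
  Layer 2: {5}
  Layer 3: {4}
  Layer 4: {3}
first hit 3 at d=4 via d·tau·c·tau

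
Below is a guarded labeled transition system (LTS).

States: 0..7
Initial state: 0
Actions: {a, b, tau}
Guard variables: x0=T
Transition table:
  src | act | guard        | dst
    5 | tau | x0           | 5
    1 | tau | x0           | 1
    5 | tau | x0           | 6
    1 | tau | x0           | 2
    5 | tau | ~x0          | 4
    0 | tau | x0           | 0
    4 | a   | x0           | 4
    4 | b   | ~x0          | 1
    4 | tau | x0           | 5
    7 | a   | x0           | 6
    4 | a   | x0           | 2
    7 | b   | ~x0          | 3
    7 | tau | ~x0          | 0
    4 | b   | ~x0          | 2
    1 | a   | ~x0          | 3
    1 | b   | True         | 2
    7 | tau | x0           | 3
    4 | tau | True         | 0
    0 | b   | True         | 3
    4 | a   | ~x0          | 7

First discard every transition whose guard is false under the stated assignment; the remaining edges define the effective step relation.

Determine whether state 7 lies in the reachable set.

Answer: UNREACHABLE

Working:
13 transition(s) survive guard evaluation.
L0 = {0}
L1 = {3}  total {0,3}
R = {0,3}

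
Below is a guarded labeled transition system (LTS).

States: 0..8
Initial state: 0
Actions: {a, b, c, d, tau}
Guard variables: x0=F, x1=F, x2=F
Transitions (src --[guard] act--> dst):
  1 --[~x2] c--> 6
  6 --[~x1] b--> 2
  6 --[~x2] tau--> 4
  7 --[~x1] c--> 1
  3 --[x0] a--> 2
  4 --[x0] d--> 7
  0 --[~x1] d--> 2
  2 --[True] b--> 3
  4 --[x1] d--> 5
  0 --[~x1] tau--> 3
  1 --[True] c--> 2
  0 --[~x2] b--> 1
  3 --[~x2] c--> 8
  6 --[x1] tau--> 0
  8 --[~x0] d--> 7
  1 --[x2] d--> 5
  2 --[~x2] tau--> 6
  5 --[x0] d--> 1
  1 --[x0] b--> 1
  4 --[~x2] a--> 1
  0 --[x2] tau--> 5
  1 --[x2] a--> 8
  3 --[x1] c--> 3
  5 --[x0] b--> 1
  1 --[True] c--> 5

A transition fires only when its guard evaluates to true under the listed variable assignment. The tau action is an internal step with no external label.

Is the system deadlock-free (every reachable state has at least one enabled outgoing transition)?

Reachable = {0,1,2,3,4,5,6,7,8}
  0: b→1  d→2  tau→3  [3 exit(s)]
  1: c→2  c→5  c→6  [3 exit(s)]
  2: b→3  tau→6  [2 exit(s)]
  3: c→8  [1 exit(s)]
  4: a→1  [1 exit(s)]
  5: ∅  [STUCK]
  6: b→2  tau→4  [2 exit(s)]
  7: c→1  [1 exit(s)]
  8: d→7  [1 exit(s)]
Path to 5: b·c

Answer: DEADLOCK at state 5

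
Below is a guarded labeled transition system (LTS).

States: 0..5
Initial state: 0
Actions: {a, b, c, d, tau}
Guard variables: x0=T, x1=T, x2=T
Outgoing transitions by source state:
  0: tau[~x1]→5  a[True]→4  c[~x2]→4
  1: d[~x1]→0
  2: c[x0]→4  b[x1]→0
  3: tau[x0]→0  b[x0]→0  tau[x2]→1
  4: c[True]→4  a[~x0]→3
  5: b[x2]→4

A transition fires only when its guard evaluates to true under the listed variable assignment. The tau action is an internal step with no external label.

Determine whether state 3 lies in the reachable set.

Guard filter leaves 8 enabled edge(s).
L0 = {0}
L1 = {4}  cumulative {0,4}
Reachable = {0,4}

Answer: UNREACHABLE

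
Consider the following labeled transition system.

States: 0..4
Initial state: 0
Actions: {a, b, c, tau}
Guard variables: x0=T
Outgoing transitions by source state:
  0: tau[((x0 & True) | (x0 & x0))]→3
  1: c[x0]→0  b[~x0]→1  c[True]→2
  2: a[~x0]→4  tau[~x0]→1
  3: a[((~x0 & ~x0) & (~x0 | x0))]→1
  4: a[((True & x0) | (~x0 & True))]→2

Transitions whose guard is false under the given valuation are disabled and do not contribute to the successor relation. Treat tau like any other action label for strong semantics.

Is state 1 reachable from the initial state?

Answer: UNREACHABLE

Working:
4 transition(s) survive guard evaluation.
L0 = {0}
L1 = {3}  now seen {0,3}
Reachable = {0,3}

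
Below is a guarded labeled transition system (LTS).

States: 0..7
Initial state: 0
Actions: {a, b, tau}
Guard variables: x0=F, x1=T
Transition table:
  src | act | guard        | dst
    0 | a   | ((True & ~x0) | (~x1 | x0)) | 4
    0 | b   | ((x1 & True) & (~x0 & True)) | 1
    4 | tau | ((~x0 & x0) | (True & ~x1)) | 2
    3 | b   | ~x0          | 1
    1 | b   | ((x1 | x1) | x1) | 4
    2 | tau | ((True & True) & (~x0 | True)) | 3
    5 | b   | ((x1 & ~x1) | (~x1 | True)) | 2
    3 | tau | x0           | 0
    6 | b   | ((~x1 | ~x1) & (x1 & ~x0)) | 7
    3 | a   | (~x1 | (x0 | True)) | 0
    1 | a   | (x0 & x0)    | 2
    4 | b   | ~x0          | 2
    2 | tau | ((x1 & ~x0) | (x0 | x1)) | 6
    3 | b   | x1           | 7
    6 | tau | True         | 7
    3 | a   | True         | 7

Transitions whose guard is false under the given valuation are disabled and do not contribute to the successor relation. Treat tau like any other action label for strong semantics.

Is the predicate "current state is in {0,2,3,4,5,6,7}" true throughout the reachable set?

Answer: INVARIANT VIOLATED at state 1

Trace:
Inv-set: {0,2,3,4,5,6,7}
R = {0,1,2,3,4,6,7}
  0: safe
  1: VIOLATES
  2: safe
  3: safe
  4: safe
  6: safe
  7: safe
witness against invariant: b → 1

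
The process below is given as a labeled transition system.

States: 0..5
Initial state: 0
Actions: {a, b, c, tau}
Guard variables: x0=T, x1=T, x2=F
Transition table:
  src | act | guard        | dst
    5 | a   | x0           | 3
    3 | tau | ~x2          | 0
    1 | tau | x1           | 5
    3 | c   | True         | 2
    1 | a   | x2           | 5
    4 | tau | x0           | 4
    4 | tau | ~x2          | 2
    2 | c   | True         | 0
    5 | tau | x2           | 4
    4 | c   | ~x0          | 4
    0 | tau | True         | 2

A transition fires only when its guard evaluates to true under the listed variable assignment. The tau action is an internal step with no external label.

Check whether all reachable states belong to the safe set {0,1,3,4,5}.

Answer: INVARIANT VIOLATED at state 2

Trace:
Allowed set {0,1,3,4,5}
Reach set: {0,2}
  0: ok
  2: ✗ unsafe
counterexample path to 2: tau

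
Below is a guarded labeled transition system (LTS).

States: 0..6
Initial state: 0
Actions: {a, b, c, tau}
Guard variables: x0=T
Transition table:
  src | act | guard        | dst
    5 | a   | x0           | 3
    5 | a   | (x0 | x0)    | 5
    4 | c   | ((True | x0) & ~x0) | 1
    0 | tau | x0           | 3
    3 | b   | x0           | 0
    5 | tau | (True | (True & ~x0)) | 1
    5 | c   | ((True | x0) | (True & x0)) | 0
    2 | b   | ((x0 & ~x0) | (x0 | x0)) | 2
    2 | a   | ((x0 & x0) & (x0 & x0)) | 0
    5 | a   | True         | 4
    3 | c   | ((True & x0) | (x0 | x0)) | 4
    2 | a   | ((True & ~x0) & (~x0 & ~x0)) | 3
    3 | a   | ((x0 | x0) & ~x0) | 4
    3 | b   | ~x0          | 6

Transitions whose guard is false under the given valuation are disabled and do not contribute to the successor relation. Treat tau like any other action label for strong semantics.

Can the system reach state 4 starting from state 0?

10 transition(s) survive guard evaluation.
Layer 0: {0}
Layer 1: {3}  now seen {0,3}
Layer 2: {4}  now seen {0,3,4}
Reach set: {0,3,4}
witness 4: tau·c

Answer: REACHABLE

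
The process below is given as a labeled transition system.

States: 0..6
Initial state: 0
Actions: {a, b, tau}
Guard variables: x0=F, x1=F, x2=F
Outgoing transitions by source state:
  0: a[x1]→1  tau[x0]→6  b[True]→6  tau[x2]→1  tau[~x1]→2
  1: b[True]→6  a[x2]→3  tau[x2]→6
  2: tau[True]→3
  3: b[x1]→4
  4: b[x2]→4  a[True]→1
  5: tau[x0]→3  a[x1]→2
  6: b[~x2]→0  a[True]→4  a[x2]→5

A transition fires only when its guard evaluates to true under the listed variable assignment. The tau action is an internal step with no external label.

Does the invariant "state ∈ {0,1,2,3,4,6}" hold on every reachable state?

Inv-set: {0,1,2,3,4,6}
Reachable = {0,1,2,3,4,6}
  0: ✓
  1: ✓
  2: ✓
  3: ✓
  4: ✓
  6: ✓

Answer: INVARIANT HOLDS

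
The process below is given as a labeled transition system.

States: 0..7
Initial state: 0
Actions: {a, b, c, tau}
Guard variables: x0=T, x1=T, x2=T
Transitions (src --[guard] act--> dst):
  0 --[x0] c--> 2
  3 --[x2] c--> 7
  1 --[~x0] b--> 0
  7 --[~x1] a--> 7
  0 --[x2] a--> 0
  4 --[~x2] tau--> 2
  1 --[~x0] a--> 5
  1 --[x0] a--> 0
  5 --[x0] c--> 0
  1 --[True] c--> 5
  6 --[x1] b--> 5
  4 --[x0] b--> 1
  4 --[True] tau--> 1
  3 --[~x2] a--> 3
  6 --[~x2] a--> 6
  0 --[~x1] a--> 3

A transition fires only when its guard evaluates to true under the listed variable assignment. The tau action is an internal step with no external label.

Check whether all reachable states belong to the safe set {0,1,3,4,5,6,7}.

Allowed set {0,1,3,4,5,6,7}
R = {0,2}
  0: ok
  2: outside
reach 2 via c — violates

Answer: INVARIANT VIOLATED at state 2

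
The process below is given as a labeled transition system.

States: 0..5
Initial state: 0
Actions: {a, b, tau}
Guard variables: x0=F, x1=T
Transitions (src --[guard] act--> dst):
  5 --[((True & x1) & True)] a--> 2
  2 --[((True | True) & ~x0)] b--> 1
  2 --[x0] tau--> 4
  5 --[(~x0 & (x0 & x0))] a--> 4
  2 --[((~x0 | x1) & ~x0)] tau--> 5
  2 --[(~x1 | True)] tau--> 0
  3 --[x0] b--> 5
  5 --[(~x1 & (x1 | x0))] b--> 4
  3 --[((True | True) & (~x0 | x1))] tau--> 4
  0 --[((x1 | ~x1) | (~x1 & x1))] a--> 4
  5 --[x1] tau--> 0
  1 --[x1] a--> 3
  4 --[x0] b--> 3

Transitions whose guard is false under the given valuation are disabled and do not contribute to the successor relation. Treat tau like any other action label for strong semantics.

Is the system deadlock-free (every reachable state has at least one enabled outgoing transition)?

Reach set: {0,4}
  0: a→4  [deg 1]
  4: ∅  [deadlock]
trace reaching 4: a

Answer: DEADLOCK at state 4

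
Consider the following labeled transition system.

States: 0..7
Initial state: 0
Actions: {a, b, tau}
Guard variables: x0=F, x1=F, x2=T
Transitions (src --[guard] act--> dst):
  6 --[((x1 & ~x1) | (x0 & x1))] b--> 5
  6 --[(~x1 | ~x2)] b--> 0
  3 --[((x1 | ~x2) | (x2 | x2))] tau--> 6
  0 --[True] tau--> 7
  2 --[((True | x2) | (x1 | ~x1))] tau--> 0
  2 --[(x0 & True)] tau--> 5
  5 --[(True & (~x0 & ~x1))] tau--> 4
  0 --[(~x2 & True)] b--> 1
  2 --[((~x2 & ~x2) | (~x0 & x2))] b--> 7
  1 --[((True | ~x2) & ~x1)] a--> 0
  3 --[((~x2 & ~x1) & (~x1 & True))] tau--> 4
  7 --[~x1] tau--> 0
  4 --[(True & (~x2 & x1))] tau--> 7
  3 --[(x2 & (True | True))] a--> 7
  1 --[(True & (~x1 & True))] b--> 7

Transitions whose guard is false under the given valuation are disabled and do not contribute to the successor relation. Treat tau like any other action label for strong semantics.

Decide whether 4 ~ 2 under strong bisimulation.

Answer: NOT BISIMILAR

Trace:
Compute ~ classes (split until stable):
  P[0] = {{0,1,2,3,4,5,6,7}}
  P[1] = {{0,5,7},{1},{2},{3},{4},{6}}
  P[2] = {{0,7},{1},{2},{3},{4},{5},{6}}
stable after 3 split(s): 7 block(s)
4∈{4}, 2∈{2}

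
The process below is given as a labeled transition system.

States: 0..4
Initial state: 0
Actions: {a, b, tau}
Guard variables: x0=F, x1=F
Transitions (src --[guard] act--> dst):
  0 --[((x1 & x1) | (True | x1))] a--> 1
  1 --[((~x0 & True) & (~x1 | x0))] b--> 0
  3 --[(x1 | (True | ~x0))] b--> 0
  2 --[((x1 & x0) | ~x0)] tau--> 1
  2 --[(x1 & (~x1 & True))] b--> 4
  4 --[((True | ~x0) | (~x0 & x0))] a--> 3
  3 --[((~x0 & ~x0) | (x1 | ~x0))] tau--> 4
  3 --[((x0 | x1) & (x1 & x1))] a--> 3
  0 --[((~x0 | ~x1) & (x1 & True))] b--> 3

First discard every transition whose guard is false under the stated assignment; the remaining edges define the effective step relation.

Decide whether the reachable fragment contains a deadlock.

Reach set: {0,1}
  0: a→1  [1 exit(s)]
  1: b→0  [1 exit(s)]

Answer: DEADLOCK-FREE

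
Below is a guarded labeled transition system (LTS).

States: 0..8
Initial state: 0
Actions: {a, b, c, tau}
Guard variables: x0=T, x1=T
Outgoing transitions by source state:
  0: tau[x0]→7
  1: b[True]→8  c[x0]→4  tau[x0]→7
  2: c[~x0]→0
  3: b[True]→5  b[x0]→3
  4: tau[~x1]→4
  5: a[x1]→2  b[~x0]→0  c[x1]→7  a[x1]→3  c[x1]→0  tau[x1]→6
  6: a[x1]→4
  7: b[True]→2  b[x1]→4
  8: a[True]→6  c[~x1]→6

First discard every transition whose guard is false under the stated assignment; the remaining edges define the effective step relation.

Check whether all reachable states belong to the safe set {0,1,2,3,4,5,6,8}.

Allowed set {0,1,2,3,4,5,6,8}
Reach set: {0,2,4,7}
  0: ok
  2: ok
  4: ok
  7: outside
counterexample path to 7: tau

Answer: INVARIANT VIOLATED at state 7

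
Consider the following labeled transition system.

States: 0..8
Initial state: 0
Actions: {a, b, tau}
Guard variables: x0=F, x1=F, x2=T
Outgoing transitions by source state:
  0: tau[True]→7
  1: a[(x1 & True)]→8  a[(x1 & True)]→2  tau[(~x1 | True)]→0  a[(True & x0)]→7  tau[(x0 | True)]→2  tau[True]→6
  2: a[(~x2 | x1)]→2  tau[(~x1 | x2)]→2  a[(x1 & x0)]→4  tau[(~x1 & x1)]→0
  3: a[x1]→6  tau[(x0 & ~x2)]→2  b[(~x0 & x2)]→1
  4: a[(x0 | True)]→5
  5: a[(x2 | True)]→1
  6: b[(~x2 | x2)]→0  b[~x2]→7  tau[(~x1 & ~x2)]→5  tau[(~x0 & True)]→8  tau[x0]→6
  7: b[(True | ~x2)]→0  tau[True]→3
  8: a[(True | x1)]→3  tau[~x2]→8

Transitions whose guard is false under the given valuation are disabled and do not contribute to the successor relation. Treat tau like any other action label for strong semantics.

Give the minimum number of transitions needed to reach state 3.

Breadth-first toward 3:
  depth 0: {0}
  depth 1: {7}
  depth 2: {3}
3 enters at depth 2; path tau·tau

Answer: 2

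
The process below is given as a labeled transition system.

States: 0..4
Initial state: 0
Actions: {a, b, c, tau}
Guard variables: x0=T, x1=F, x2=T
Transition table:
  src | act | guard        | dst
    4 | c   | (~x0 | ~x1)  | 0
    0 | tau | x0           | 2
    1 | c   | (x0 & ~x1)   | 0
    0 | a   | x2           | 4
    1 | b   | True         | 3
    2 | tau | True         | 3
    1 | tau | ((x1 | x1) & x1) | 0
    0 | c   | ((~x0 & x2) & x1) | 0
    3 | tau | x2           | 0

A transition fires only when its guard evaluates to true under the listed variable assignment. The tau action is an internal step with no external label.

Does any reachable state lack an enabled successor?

Reach set: {0,2,3,4}
  0: a→4  tau→2  [2 exit(s)]
  2: tau→3  [1 exit(s)]
  3: tau→0  [1 exit(s)]
  4: c→0  [1 exit(s)]

Answer: DEADLOCK-FREE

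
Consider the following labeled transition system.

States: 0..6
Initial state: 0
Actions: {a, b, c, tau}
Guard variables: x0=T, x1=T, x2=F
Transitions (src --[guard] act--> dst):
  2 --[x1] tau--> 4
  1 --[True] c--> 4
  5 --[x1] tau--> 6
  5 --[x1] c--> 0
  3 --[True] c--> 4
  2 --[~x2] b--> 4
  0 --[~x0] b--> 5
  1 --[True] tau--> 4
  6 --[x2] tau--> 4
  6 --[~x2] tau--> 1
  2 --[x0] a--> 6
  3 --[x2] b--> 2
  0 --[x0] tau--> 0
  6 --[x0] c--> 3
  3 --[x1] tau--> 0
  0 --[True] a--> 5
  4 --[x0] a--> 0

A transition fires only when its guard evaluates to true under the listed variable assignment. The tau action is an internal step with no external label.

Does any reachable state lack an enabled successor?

Answer: DEADLOCK-FREE

Analysis:
Reachable = {0,1,3,4,5,6}
  0: a→5  tau→0  [deg 2]
  1: c→4  tau→4  [deg 2]
  3: c→4  tau→0  [deg 2]
  4: a→0  [deg 1]
  5: c→0  tau→6  [deg 2]
  6: c→3  tau→1  [deg 2]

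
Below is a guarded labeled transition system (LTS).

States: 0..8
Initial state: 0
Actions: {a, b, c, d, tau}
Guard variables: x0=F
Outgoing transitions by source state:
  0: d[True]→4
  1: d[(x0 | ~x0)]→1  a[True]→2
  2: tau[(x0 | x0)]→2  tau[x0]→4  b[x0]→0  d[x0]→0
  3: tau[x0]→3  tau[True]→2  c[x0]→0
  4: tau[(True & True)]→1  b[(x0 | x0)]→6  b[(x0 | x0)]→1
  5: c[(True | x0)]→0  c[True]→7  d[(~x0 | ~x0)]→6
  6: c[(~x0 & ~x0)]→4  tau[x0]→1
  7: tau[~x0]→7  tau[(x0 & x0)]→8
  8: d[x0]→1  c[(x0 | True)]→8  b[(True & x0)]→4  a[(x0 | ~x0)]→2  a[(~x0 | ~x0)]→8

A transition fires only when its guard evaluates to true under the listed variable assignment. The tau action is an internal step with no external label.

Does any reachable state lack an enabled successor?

Answer: DEADLOCK at state 2

Analysis:
Reachable = {0,1,2,4}
  0: d→4  [deg 1]
  1: a→2  d→1  [deg 2]
  2: ∅  [deadlock]
  4: tau→1  [deg 1]
trace reaching 2: d·tau·a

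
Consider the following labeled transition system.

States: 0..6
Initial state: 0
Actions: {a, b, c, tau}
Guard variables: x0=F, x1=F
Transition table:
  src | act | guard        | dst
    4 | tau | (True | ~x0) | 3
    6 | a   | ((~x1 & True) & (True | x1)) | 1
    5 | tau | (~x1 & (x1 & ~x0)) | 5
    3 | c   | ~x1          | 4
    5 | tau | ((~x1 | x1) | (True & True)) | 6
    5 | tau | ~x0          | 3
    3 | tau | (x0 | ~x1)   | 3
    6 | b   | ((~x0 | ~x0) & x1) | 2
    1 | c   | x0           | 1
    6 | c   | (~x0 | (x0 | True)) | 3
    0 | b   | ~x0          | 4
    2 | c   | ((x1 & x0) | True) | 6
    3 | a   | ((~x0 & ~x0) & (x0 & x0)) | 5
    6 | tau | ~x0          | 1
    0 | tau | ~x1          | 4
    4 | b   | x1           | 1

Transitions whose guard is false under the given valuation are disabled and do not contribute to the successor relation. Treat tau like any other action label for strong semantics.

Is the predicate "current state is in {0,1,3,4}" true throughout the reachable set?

Answer: INVARIANT HOLDS

Trace:
Inv-set: {0,1,3,4}
Reachable = {0,3,4}
  0: ✓
  3: ✓
  4: ✓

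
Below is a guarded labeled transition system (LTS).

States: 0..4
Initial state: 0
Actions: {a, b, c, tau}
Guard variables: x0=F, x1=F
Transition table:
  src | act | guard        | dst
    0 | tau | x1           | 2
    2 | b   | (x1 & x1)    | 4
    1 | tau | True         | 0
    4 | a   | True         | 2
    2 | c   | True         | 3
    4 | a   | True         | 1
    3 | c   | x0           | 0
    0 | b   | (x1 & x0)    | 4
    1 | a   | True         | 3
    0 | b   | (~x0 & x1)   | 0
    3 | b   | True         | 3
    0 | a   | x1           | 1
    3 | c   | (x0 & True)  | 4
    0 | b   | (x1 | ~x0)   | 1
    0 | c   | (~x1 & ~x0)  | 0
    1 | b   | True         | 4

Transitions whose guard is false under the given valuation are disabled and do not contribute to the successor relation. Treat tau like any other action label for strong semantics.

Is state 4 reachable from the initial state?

Answer: REACHABLE

Working:
9 transition(s) survive guard evaluation.
Layer 0: {0}
Layer 1: {1}  total {0,1}
Layer 2: {3,4}  total {0,1,3,4}
Layer 3: {2}  total {0,1,2,3,4}
Reach set: {0,1,2,3,4}
witness 4: b·b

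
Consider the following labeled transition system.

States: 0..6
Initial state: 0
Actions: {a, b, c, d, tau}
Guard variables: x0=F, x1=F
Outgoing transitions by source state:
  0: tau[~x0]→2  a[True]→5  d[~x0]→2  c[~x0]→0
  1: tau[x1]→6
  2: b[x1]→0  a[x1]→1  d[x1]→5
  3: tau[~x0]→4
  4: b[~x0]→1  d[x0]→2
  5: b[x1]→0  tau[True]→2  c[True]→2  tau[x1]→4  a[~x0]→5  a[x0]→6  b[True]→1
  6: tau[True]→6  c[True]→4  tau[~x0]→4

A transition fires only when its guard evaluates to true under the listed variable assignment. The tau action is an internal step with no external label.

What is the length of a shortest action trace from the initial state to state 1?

Answer: 2

Working:
Layered search for 1:
  Layer 0: {0}
  Layer 1: {2,5}
  Layer 2: {1}
1 enters at depth 2; path a·b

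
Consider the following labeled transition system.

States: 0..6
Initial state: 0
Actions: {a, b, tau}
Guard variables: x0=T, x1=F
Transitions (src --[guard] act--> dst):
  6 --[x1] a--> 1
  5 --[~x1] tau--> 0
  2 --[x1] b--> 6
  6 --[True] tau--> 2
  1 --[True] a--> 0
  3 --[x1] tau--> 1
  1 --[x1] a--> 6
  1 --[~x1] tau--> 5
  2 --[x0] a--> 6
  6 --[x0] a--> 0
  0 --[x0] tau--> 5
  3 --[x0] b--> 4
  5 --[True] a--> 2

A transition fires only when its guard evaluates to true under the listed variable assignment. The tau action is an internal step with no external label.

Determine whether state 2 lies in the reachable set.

Answer: REACHABLE

Analysis:
Guard filter leaves 9 enabled edge(s).
L0 = {0}
L1 = {5}  cumulative {0,5}
L2 = {2}  cumulative {0,2,5}
L3 = {6}  cumulative {0,2,5,6}
Reachable = {0,2,5,6}
Path to 2: tau·a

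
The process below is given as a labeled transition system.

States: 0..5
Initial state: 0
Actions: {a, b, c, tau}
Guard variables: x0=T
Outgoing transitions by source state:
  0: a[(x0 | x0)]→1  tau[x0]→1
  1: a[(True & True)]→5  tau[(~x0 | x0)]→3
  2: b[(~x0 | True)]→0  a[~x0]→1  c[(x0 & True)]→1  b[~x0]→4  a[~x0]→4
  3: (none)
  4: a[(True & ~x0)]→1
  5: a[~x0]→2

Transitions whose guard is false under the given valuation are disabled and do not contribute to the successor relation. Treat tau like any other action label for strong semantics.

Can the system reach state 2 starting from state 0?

After dropping false guards: 6 live edges.
depth 0: {0}
depth 1: {1}  now seen {0,1}
depth 2: {3,5}  now seen {0,1,3,5}
Reach set: {0,1,3,5}

Answer: UNREACHABLE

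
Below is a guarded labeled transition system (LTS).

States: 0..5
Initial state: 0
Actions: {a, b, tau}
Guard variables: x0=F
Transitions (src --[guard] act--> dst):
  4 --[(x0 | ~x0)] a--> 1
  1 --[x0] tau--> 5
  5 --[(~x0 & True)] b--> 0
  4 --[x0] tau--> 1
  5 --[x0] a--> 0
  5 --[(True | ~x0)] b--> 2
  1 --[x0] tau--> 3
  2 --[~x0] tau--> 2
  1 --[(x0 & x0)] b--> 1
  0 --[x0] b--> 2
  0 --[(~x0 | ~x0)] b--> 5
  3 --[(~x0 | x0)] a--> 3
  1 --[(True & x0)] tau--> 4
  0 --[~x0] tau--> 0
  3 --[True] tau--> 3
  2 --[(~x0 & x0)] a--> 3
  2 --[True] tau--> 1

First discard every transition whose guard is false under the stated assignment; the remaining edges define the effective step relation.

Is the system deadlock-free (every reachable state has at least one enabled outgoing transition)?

Answer: DEADLOCK at state 1

Trace:
R = {0,1,2,5}
  0: b→5  tau→0  [2 exit(s)]
  1: ∅  [no exit]
  2: tau→1  tau→2  [2 exit(s)]
  5: b→0  b→2  [2 exit(s)]
Path to 1: b·b·tau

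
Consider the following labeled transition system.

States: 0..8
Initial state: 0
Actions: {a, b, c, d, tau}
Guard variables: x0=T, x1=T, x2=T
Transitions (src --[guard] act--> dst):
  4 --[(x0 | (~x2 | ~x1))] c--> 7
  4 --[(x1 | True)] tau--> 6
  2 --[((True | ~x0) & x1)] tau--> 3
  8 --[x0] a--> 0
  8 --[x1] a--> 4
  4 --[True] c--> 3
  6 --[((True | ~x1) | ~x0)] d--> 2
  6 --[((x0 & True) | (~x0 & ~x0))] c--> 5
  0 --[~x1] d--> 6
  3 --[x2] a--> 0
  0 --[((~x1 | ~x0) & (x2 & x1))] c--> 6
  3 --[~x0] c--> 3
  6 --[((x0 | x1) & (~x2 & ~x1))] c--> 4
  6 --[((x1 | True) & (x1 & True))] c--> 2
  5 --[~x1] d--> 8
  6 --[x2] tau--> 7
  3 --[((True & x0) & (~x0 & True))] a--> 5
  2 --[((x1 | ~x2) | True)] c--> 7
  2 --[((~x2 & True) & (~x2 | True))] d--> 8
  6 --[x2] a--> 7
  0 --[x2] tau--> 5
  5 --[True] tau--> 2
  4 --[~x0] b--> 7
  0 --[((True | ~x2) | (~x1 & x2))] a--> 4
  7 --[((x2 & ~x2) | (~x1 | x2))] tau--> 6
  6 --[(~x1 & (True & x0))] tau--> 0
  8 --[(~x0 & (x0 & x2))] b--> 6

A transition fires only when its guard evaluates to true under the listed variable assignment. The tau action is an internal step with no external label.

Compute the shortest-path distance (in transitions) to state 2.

Answer: 2

Working:
Breadth-first toward 2:
  Layer 0: {0}
  Layer 1: {4,5}
  Layer 2: {2,3,6,7}
first hit 2 at d=2 via tau·tau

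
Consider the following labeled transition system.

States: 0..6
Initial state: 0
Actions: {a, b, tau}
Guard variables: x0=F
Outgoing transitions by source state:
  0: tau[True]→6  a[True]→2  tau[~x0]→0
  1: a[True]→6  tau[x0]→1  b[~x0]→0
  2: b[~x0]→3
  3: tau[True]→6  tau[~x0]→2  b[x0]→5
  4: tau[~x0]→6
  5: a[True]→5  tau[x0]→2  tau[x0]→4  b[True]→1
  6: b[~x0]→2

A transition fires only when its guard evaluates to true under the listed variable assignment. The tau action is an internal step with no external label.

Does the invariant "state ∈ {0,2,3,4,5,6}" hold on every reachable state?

Inv-set: {0,2,3,4,5,6}
Reachable = {0,2,3,6}
  0: safe
  2: safe
  3: safe
  6: safe

Answer: INVARIANT HOLDS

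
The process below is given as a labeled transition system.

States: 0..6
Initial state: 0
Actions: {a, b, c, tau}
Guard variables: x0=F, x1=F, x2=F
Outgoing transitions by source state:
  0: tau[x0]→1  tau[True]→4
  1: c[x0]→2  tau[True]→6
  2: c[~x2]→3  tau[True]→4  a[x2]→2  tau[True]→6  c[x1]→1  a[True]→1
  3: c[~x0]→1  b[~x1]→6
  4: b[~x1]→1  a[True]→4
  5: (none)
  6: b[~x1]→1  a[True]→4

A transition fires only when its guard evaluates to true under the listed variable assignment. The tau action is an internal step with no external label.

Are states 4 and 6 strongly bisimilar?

Refine partition for ~:
  round 0: {{0,1,2,3,4,5,6}}
  round 1: {{0,1},{2},{3},{4,6},{5}}
Fixed point at round 2; 5 class(es).
[4]={4,6}  [6]={4,6}

Answer: BISIMILAR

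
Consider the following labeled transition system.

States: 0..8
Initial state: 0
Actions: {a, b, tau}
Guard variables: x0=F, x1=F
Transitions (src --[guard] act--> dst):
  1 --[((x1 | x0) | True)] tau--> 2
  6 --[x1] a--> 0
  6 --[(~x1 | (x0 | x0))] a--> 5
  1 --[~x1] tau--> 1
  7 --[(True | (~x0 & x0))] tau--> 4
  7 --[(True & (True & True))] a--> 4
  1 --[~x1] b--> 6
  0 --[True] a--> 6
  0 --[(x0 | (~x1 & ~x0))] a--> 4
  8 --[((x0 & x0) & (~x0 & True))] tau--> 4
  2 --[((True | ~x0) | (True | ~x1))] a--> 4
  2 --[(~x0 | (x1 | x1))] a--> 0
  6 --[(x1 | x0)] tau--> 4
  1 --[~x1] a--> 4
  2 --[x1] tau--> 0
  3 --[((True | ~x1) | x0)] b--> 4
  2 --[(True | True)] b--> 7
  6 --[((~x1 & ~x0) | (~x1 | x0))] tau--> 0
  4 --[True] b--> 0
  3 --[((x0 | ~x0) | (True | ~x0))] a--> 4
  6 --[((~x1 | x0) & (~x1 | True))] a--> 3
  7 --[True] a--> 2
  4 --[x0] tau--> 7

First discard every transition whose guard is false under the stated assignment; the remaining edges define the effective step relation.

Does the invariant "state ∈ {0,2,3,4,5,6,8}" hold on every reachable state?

Safe = {0,2,3,4,5,6,8}
Reachable = {0,3,4,5,6}
  0: ✓
  3: ✓
  4: ✓
  5: ✓
  6: ✓

Answer: INVARIANT HOLDS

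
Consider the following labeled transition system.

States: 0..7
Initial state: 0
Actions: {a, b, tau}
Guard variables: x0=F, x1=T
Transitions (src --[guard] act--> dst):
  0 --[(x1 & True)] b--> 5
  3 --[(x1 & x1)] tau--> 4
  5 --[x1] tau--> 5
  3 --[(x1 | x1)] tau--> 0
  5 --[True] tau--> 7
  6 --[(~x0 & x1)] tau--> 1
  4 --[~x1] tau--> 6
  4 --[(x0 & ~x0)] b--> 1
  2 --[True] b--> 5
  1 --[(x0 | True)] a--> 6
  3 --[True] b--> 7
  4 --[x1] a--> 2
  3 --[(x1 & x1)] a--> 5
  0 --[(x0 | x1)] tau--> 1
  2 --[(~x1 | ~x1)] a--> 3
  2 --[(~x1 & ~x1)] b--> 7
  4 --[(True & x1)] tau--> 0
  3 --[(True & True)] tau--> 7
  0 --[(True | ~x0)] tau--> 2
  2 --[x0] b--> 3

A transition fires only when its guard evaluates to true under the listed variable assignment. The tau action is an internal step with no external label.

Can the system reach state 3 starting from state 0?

Answer: UNREACHABLE

Analysis:
After dropping false guards: 15 live edges.
depth 0: {0}
depth 1: {1,2,5}  total {0,1,2,5}
depth 2: {6,7}  total {0,1,2,5,6,7}
Reachable = {0,1,2,5,6,7}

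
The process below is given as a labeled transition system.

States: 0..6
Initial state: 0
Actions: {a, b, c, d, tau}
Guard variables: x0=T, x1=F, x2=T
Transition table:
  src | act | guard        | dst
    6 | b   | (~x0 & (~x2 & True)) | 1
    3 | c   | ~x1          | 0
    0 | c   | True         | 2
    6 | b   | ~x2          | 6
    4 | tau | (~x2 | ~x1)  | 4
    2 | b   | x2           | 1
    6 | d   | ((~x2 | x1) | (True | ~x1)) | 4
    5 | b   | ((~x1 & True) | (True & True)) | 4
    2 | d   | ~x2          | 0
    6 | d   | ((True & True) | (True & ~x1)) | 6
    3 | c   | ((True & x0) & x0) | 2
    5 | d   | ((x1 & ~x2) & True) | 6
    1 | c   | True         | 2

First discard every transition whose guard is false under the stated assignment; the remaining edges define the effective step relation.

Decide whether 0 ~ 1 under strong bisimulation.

Refine partition for ~:
  round 0: {{0,1,2,3,4,5,6}}
  round 1: {{0,1,3},{2,5},{4},{6}}
  round 2: {{0,1},{2},{3},{4},{5},{6}}
Fixed point at round 3; 6 class(es).
class of 0: {0,1}; class of 1: {0,1}

Answer: BISIMILAR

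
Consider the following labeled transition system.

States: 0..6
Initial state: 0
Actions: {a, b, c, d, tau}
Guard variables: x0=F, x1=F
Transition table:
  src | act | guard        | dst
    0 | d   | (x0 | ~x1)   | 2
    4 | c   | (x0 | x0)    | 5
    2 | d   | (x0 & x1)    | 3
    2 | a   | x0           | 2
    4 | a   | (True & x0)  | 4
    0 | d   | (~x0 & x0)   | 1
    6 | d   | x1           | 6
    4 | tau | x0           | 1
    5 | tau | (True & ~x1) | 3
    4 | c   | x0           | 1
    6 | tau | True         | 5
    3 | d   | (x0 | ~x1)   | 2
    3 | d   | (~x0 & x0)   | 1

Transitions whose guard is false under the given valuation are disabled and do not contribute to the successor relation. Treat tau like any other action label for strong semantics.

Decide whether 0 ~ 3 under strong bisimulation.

Answer: BISIMILAR

Working:
Bisimulation quotient by refinement:
  round 0: {{0,1,2,3,4,5,6}}
  round 1: {{0,3},{1,2,4},{5,6}}
  round 2: {{0,3},{1,2,4},{5},{6}}
Fixed point at round 3; 4 class(es).
[0]={0,3}  [3]={0,3}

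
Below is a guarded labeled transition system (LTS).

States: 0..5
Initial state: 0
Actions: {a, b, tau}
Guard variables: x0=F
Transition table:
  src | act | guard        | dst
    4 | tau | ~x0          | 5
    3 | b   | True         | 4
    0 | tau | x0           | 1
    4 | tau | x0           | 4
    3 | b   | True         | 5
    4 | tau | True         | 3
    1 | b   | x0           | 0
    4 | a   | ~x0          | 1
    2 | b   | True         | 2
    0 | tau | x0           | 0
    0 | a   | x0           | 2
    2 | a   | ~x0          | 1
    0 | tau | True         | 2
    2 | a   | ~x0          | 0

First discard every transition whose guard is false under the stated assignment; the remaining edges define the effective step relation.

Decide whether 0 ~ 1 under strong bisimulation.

Answer: NOT BISIMILAR

Working:
Compute ~ classes (split until stable):
  π0 = {{0,1,2,3,4,5}}
  π1 = {{0},{1,5},{2},{3},{4}}
5 equivalence class(es) (converged in 2)
class of 0: {0}; class of 1: {1,5}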